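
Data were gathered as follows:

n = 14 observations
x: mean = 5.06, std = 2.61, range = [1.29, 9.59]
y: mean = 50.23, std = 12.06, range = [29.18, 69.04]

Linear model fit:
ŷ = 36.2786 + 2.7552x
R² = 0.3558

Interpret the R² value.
The model explains 35.58% of the variance in y (R² = 0.3558), leaving 64.42% unexplained; the fit is moderate.

The coefficient of determination R² is the fraction of the total variation in y that the fitted line accounts for.

Here R² = 0.3558:
- Explained: 35.58% of the variation in y
- Unexplained (residual): 100% − 35.58% = 64.42%
- Rule of thumb (below 0.3 weak; 0.3 to below 0.7 moderate; 0.7 and above strong) → moderate

Equivalently, for simple linear regression R² = r², so |r| = √0.3558 ≈ 0.5965.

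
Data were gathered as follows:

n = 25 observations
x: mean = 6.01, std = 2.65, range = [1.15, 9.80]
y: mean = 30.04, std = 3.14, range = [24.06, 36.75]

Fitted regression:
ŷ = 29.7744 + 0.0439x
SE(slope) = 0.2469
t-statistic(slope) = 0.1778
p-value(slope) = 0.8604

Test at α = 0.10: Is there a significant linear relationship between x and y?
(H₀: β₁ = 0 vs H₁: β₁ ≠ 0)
Since p-value = 0.8604 ≥ α = 0.10, fail to reject H₀ — the slope is not significantly different from 0.

Hypothesis test for the slope coefficient:

H₀: β₁ = 0 (no linear relationship)
H₁: β₁ ≠ 0 (linear relationship exists)

Test statistic: t = β̂₁ / SE(β̂₁) = 0.0439 / 0.2469 = 0.1778

With df = 23, the two-sided p-value for |t| = 0.1778 is 0.8604.

Decision rule: reject H₀ if p-value < α.
p-value = 0.8604 ≥ α = 0.10 → fail to reject H₀.

At α = 0.10 the data do not provide convincing evidence of a nonzero slope.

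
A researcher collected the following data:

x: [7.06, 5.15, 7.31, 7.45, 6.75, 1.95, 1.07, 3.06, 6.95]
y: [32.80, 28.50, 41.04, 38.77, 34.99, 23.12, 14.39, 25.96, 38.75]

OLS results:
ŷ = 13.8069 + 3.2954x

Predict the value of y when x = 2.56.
ŷ = 22.2431

x = 2.56 lies inside the observed range [1.07, 7.45], so the fitted equation applies directly:

ŷ = 13.8069 + 3.2954 × 2.56
ŷ = 13.8069 + 8.4362
ŷ = 22.2431

This is a point prediction; actual observations scatter around it by roughly the residual standard deviation.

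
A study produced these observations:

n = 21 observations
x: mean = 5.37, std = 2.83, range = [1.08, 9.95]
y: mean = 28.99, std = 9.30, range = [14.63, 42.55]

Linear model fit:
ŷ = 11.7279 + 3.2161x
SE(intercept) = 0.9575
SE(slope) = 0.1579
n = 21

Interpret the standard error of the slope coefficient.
SE(β̂₁) = 0.1579 is the estimated standard deviation of the slope estimate across repeated samples; relative to β̂₁ = 3.2161 that is 4.9%, a precise estimate.

SE(β̂₁) = s / √Sxx, where s is the residual standard deviation and Sxx = Σ(x − x̄)². It is the yardstick for how far β̂₁ = 3.2161 could plausibly be from the true slope.

Relative precision:
- SE / |β̂₁| = 0.1579 / 3.2161 = 4.9%
- Rule of thumb (under 20%: precise; 20% to under 50%: moderately precise; 50% or more: imprecise) → precise

Rough 95% range (±2 SE): 3.2161 ± 0.3158 → (2.9003, 3.5319).

What drives SE(β̂₁): wider spread of x values → smaller SE.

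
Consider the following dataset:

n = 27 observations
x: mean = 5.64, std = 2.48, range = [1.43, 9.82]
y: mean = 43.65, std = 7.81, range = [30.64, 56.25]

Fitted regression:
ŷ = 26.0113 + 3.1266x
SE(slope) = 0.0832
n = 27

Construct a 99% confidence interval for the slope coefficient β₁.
The 99% CI for β₁ is (2.8947, 3.3585)

Confidence interval for the slope:

The 99% CI for β₁ is: β̂₁ ± t*(α/2, n-2) × SE(β̂₁)

Step 1: Find critical t-value
- Confidence level = 0.99
- Degrees of freedom = n - 2 = 27 - 2 = 25
- t*(α/2, 25) = 2.7874

Step 2: Calculate margin of error
Margin = 2.7874 × 0.0832 = 0.2319

Step 3: Construct interval
CI = 3.1266 ± 0.2319
CI = (2.8947, 3.3585)

Interpretation: We are 99% confident that the true slope β₁ lies between 2.8947 and 3.3585.
Since 0 is outside the interval, a two-sided test at α = 0.01 would reject H₀: β₁ = 0.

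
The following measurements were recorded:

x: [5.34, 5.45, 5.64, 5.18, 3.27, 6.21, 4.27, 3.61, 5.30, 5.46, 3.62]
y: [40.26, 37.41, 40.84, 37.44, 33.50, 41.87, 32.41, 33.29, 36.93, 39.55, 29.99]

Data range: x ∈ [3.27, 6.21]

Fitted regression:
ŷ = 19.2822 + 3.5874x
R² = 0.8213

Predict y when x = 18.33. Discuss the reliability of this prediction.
ŷ = 85.0392 (extrapolation — x = 18.33 lies outside [3.27, 6.21], so reliability is low).

Prediction calculation:
ŷ = 19.2822 + 3.5874 × 18.33
ŷ = 85.0392

Reliability:
- Data range: x ∈ [3.27, 6.21]
- Prediction point: x = 18.33 is 12.12 units above the observed range → this is EXTRAPOLATION, not interpolation

Why that matters here:
- R² describes fit only over the sampled x values; it says nothing about behaviour beyond them
- There are no observations near this x to validate the fitted line there
- Real relationships often flatten, saturate, or turn nonlinear at extremes

A defensible statement: 'if the linear trend continued to x = 18.33, y would be about 85.0392' — the premise is untested.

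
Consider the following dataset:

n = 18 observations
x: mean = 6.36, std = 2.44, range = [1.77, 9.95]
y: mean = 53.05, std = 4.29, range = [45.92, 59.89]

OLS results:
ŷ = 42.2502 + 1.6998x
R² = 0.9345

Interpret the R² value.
R² = 0.9345 means 93.45% of the variation in y is explained by the linear relationship with x. This indicates a strong fit.

The coefficient of determination R² is the fraction of the total variation in y that the fitted line accounts for.

Here R² = 0.9345:
- Explained: 93.45% of the variation in y
- Unexplained (residual): 100% − 93.45% = 6.55%
- Rule of thumb (below 0.3 weak; 0.3 to below 0.7 moderate; 0.7 and above strong) → strong

Note: R² never decreases when predictors are added, so it should not be used alone to compare models of different size.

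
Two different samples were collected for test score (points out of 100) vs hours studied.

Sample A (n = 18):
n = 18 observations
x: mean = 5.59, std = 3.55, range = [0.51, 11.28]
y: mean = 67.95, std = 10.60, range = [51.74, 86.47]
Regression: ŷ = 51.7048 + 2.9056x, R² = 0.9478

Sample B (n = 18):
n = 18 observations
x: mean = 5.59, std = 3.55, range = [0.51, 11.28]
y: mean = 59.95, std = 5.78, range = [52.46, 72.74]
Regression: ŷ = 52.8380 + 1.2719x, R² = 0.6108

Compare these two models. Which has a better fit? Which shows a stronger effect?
Model A has the better fit (R² = 0.9478 vs 0.6108). Model A shows the stronger effect (|β₁| = 2.9056 vs 1.2719).

Model Comparison:

Fit — compare R²:
- Model A: R² = 0.9478 → 94.78% of variance in test score explained
- Model B: R² = 0.6108 → 61.08% of variance in test score explained
- 0.9478 > 0.6108 → Model A has the better fit

Strength of effect — compare |β₁|:
- Model A: β₁ = 2.9056 → predicted test score rises 2.9056 points per additional hour of study time
- Model B: β₁ = 1.2719 → predicted test score rises 1.2719 points per additional hour of study time
- |2.9056| > |1.2719| → Model A shows the stronger marginal effect

Notes:
- The two samples could reflect different populations, time periods, or measurement quality.
- A better fit (higher R²) doesn't necessarily mean a more important relationship.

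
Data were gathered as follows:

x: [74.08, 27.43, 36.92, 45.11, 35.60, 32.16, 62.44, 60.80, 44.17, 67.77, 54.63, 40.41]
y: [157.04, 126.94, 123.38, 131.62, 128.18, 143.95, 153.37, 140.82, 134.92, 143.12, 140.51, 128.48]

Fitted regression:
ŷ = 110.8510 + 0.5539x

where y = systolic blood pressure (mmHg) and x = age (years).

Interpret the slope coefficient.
An increase of one year in age is associated with a 0.5539 mmHg increase in predicted blood pressure.

The slope β₁ = 0.5539 gives the rate at which the fitted blood pressure changes with age.

Interpretation:
- Age up by 1 year → predicted blood pressure increases by 0.5539 mmHg
- This is a linear approximation: the same per-unit change is assumed across the whole observed x range
- The slope describes association in these data, not necessarily a causal effect

(β₀ = 110.8510 is the fitted value at x = 0 and is not part of the slope interpretation.)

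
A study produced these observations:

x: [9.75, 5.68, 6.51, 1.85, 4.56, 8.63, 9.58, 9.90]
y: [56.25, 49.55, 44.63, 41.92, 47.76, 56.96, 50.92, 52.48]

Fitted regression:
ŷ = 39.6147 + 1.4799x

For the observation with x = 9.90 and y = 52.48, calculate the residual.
Residual = -1.7857

The residual is the difference between the actual value and the predicted value:

Residual = y - ŷ

Step 1: Calculate predicted value
ŷ = 39.6147 + 1.4799 × 9.90
ŷ = 54.2657

Step 2: Calculate residual
Residual = 52.48 - 54.2657
Residual = -1.7857

The residual is negative, so the observed y = 52.48 sits below the regression line (the line overestimates it by 1.7857).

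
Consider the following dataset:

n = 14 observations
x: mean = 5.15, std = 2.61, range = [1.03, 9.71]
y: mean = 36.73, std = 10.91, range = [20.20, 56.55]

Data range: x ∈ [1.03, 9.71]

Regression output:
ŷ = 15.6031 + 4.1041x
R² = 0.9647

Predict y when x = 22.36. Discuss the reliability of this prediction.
ŷ = 107.3708 (extrapolation — x = 22.36 lies outside [1.03, 9.71], so reliability is low).

Prediction calculation:
ŷ = 15.6031 + 4.1041 × 22.36
ŷ = 107.3708

Reliability:
- Data range: x ∈ [1.03, 9.71]
- Prediction point: x = 22.36 is 12.65 units above the observed range → this is EXTRAPOLATION, not interpolation

Why that matters here:
- There are no observations near this x to validate the fitted line there
- Real relationships often flatten, saturate, or turn nonlinear at extremes

The R² = 0.9647 only validates the fit within [1.03, 9.71]; treat ŷ = 107.3708 with caution.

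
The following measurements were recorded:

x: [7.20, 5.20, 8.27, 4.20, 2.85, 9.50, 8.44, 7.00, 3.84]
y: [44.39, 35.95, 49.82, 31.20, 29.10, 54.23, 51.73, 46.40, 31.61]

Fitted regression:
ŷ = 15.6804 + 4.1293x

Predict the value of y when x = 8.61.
ŷ = 51.2337

x = 8.61 lies inside the observed range [2.85, 9.50], so the fitted equation applies directly:

ŷ = 15.6804 + 4.1293 × 8.61
ŷ = 15.6804 + 35.5533
ŷ = 51.2337

This is a point prediction; actual observations scatter around it by roughly the residual standard deviation.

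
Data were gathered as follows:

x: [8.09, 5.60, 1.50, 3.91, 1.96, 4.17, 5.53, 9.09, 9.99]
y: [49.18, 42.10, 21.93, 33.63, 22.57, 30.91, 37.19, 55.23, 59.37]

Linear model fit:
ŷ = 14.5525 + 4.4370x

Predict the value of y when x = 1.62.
ŷ = 21.7404

To predict y for x = 1.62, substitute into the regression equation:

ŷ = 14.5525 + 4.4370 × 1.62
ŷ = 14.5525 + 7.1879
ŷ = 21.7404

This is the fitted mean response at that x — an individual observation would come with a wider prediction interval.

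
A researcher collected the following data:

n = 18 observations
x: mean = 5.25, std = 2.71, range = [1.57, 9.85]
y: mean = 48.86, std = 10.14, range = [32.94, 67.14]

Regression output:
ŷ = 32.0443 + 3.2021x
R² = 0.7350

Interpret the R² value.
R² = 0.7350 means 73.50% of the variation in y is explained by the linear relationship with x. This indicates a strong fit.

R² = 1 − SS_res/SS_tot compares the residual scatter to the total scatter of y about its mean.

Here R² = 0.7350:
- Explained: 73.50% of the variation in y
- Unexplained (residual): 100% − 73.50% = 26.50%
- Rule of thumb (below 0.3 weak; 0.3 to below 0.7 moderate; 0.7 and above strong) → strong

Note: R² never decreases when predictors are added, so it should not be used alone to compare models of different size.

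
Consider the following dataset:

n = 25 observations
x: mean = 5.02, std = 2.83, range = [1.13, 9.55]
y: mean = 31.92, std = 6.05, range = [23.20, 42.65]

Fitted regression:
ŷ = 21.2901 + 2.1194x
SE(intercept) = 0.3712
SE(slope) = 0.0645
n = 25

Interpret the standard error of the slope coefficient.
The slope 2.1194 is pinned down to within about ±0.0645 (one SE) by these data — relative uncertainty 3.0%, i.e. precise.

SE(β̂₁) = s / √Sxx, where s is the residual standard deviation and Sxx = Σ(x − x̄)². It is the yardstick for how far β̂₁ = 2.1194 could plausibly be from the true slope.

Relative precision:
- SE / |β̂₁| = 0.0645 / 2.1194 = 3.0%
- Rule of thumb (under 20%: precise; 20% to under 50%: moderately precise; 50% or more: imprecise) → precise

Rough 95% range (±2 SE): 2.1194 ± 0.1290 → (1.9904, 2.2484).

What drives SE(β̂₁): wider spread of x values → smaller SE; larger n (here n = 25) → smaller SE.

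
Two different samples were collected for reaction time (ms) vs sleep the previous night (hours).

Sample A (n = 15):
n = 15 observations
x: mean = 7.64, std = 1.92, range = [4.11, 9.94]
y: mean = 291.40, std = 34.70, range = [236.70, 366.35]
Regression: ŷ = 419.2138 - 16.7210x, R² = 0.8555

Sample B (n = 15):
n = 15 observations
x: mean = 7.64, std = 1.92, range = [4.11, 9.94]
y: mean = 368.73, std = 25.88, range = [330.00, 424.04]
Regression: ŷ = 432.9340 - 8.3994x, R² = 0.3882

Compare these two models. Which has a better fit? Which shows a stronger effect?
Model A has the better fit (R² = 0.8555 vs 0.3882). Model A shows the stronger effect (|β₁| = 16.7210 vs 8.3994).

Model Comparison:

Which explains more variance? (R²)
- Model A: R² = 0.8555 → 85.55% of variance in reaction time explained
- Model B: R² = 0.3882 → 38.82% of variance in reaction time explained
- 0.8555 > 0.3882 → Model A has the better fit

Effect size (slope magnitude):
- Model A: β₁ = -16.7210 → predicted reaction time falls 16.7210 ms per additional hour of sleep
- Model B: β₁ = -8.3994 → predicted reaction time falls 8.3994 ms per additional hour of sleep
- |-16.7210| > |-8.3994| → Model A shows the stronger marginal effect

Notes:
- A better fit (higher R²) doesn't necessarily mean a more important relationship.
- A steeper slope doesn't make a better model if the scatter around the line is large.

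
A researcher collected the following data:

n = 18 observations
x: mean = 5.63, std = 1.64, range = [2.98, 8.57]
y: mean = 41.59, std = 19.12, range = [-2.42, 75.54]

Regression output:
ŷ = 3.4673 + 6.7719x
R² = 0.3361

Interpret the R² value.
R² = 0.3361 means 33.61% of the variation in y is explained by the linear relationship with x. This indicates a moderate fit.

R² (coefficient of determination) measures the proportion of variance in y explained by the regression model.

Here R² = 0.3361:
- Explained: 33.61% of the variation in y
- Unexplained (residual): 100% − 33.61% = 66.39%
- Rule of thumb (below 0.3 weak; 0.3 to below 0.7 moderate; 0.7 and above strong) → moderate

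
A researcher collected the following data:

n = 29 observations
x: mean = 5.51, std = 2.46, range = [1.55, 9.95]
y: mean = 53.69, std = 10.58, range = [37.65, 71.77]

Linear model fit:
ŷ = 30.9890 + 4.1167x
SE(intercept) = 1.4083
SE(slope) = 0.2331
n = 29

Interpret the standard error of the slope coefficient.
SE(slope) = 0.2331 measures the uncertainty in the estimated slope. The coefficient is estimated precisely (SE/|β̂₁| = 5.7%).

SE(β̂₁) = 0.2331 says: if we drew many samples of n = 29 from the same population and refit each time, the fitted slopes would scatter with a standard deviation of roughly 0.2331 around the true β₁.

Relative precision:
- SE / |β̂₁| = 0.2331 / 4.1167 = 5.7%
- Rule of thumb (under 20%: precise; 20% to under 50%: moderately precise; 50% or more: imprecise) → precise

Link to the t-test: t = β̂₁ / SE(β̂₁) = 4.1167 / 0.2331 = 17.6607, the statistic for H₀: β₁ = 0.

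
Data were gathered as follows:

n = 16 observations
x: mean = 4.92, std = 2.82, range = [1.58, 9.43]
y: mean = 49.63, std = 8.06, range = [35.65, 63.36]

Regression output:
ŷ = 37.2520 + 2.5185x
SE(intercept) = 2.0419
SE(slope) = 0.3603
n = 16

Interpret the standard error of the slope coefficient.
SE(slope) = 0.3603 measures the uncertainty in the estimated slope. The coefficient is estimated precisely (SE/|β̂₁| = 14.3%).

SE(β̂₁) = s / √Sxx, where s is the residual standard deviation and Sxx = Σ(x − x̄)². It is the yardstick for how far β̂₁ = 2.5185 could plausibly be from the true slope.

Relative precision:
- SE / |β̂₁| = 0.3603 / 2.5185 = 14.3%
- Rule of thumb (under 20%: precise; 20% to under 50%: moderately precise; 50% or more: imprecise) → precise

Link to interval estimation: a confidence interval for β₁ is β̂₁ ± t* × 0.3603, so SE sets the half-width per unit of t*.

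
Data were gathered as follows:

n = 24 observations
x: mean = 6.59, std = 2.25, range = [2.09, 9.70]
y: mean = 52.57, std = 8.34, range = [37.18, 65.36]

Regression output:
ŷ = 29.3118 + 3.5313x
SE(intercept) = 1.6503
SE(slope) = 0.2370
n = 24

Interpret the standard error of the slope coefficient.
SE(slope) = 0.2370 measures the uncertainty in the estimated slope. The coefficient is estimated precisely (SE/|β̂₁| = 6.7%).

SE(β̂₁) = s / √Sxx, where s is the residual standard deviation and Sxx = Σ(x − x̄)². It is the yardstick for how far β̂₁ = 3.5313 could plausibly be from the true slope.

Relative precision:
- SE / |β̂₁| = 0.2370 / 3.5313 = 6.7%
- Rule of thumb (under 20%: precise; 20% to under 50%: moderately precise; 50% or more: imprecise) → precise

Link to interval estimation: a confidence interval for β₁ is β̂₁ ± t* × 0.2370, so SE sets the half-width per unit of t*.

What drives SE(β̂₁): larger n (here n = 24) → smaller SE; more residual scatter → larger SE; wider spread of x values → smaller SE.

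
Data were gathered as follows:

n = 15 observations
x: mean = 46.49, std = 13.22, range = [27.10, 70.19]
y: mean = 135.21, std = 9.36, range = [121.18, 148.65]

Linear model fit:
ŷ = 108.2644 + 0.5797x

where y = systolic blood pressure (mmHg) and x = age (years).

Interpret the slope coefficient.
For each additional year of age, predicted blood pressure increases by approximately 0.5797 mmHg.

The slope β₁ = 0.5797 gives the rate at which the fitted blood pressure changes with age.

Interpretation:
- Age up by 1 year → predicted blood pressure increases by 0.5797 mmHg
- This is a linear approximation: the same per-unit change is assumed across the whole observed x range
- The sign (+) gives the direction; the magnitude 0.5797 gives the size of the effect per year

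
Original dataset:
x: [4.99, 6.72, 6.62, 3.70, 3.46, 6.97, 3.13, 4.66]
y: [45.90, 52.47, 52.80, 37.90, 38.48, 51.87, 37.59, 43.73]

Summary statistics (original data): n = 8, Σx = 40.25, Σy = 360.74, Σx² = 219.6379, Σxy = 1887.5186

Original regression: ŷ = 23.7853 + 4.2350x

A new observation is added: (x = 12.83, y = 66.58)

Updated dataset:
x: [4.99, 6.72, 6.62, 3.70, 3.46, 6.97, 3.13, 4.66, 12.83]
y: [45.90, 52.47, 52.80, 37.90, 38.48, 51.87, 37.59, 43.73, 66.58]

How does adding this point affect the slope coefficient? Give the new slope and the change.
Adding the point moves β₁ from 4.2350 to 3.1113, i.e. it decreases by 1.1237 (-26.5%).

The new point has HIGH LEVERAGE: x = 12.83 is far from the original mean x̄ = 40.25/8 ≈ 5.03 (original range [3.13, 6.97]).

Step 1: Update the sums with the new point (n goes from 8 to 9)
Σx  = 40.25 + 12.83 = 53.08
Σy  = 360.74 + 66.58 = 427.32
Σx² = 219.6379 + 12.83² = 219.6379 + 164.6089 = 384.2468
Σxy = 1887.5186 + 12.83×66.58 = 1887.5186 + 854.2214 = 2741.7400

Step 2: Recompute the slope with b₁ = (nΣxy − ΣxΣy) / (nΣx² − (Σx)²)
Numerator   = 9×2741.7400 − 53.08×427.32 = 24675.6600 − 22682.1456 = 1993.5144
Denominator = 9×384.2468 − 53.08² = 3458.2212 − 2817.4864 = 640.7348
b₁(new) = 1993.5144 / 640.7348 = 3.1113

(Same formula on the original sums: (8×1887.5186 − 40.25×360.74) / (8×219.6379 − 40.25²) = 580.3638 / 137.0407 = 4.2350, matching the given fit.)

Step 3: Change in slope
Δβ₁ = 3.1113 − 4.2350 = -1.1237
Relative change = -1.1237 / 4.2350 × 100% = -26.5%
→ the slope decreases when the point is added.

A high-leverage point only changes the slope if it is off the original line; here y = 66.58 is below the original trend, so the slope decreases.
In practice: refit with and without it and report both if conclusions differ.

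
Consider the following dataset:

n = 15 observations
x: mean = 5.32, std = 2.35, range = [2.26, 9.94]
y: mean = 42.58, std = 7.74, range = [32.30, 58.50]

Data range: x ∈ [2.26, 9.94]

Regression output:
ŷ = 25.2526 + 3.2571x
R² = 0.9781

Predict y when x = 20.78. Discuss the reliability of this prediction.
ŷ = 92.9351, but this is extrapolation (above the data range [2.26, 9.94]) and may be unreliable.

Prediction calculation:
ŷ = 25.2526 + 3.2571 × 20.78
ŷ = 92.9351

Reliability:
- Data range: x ∈ [2.26, 9.94]
- Prediction point: x = 20.78 is 10.84 units above the observed range → this is EXTRAPOLATION, not interpolation

Why that matters here:
- R² describes fit only over the sampled x values; it says nothing about behaviour beyond them
- There are no observations near this x to validate the fitted line there

The R² = 0.9781 only validates the fit within [2.26, 9.94]; treat ŷ = 92.9351 with caution.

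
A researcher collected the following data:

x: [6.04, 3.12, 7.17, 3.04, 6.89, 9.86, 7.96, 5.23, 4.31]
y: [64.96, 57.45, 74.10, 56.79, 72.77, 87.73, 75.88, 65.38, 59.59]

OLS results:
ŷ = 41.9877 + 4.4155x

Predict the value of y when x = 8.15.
ŷ = 77.9740

To predict y for x = 8.15, substitute into the regression equation:

ŷ = 41.9877 + 4.4155 × 8.15
ŷ = 41.9877 + 35.9863
ŷ = 77.9740

This is a point prediction; actual observations scatter around it by roughly the residual standard deviation.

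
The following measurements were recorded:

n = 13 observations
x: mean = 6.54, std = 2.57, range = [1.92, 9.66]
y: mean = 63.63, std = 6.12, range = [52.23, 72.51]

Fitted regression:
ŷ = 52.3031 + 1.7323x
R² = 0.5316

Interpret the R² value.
About 53.16% of the variability in y is accounted for by the regression on x (R² = 0.5316) — a moderate linear fit.

R² = 1 − SS_res/SS_tot compares the residual scatter to the total scatter of y about its mean.

Here R² = 0.5316:
- Explained: 53.16% of the variation in y
- Unexplained (residual): 100% − 53.16% = 46.84%
- Rule of thumb (below 0.3 weak; 0.3 to below 0.7 moderate; 0.7 and above strong) → moderate

Equivalently, for simple linear regression R² = r², so |r| = √0.5316 ≈ 0.7291.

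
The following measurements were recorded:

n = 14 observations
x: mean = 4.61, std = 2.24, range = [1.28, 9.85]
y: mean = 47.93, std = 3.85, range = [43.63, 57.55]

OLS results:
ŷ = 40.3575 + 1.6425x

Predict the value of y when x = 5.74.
ŷ = 49.7855

To predict y for x = 5.74, substitute into the regression equation:

ŷ = 40.3575 + 1.6425 × 5.74
ŷ = 40.3575 + 9.4280
ŷ = 49.7855

This is a point prediction; actual observations scatter around it by roughly the residual standard deviation.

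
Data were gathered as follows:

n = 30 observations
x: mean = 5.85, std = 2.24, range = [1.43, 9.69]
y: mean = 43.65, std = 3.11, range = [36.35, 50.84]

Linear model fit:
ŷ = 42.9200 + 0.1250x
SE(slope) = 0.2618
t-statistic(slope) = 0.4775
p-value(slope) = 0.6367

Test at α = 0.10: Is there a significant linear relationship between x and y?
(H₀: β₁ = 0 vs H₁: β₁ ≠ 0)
Since p-value = 0.6367 ≥ α = 0.10, fail to reject H₀ — the slope is not significantly different from 0.

Hypothesis test for the slope coefficient:

H₀: β₁ = 0 (no linear relationship)
H₁: β₁ ≠ 0 (linear relationship exists)

Test statistic: t = β̂₁ / SE(β̂₁) = 0.1250 / 0.2618 = 0.4775

The p-value (0.6367) is the probability, under H₀, of a t-statistic at least as extreme as |t| = 0.4775 (two-sided, df = n − 2 = 28).

Decision rule: reject H₀ if p-value < α.
p-value = 0.6367 ≥ α = 0.10 → fail to reject H₀.

At α = 0.10 the data do not provide convincing evidence of a nonzero slope.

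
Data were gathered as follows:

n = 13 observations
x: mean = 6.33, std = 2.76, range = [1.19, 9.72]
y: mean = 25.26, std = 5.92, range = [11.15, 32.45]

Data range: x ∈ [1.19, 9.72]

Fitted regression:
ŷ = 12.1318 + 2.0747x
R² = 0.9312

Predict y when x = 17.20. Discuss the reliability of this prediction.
ŷ = 47.8166 (extrapolation — x = 17.20 lies outside [1.19, 9.72], so reliability is low).

Prediction calculation:
ŷ = 12.1318 + 2.0747 × 17.20
ŷ = 47.8166

Reliability:
- Data range: x ∈ [1.19, 9.72]
- Prediction point: x = 17.20 is 7.48 units above the observed range → this is EXTRAPOLATION, not interpolation

Why that matters here:
- There are no observations near this x to validate the fitted line there
- Real relationships often flatten, saturate, or turn nonlinear at extremes

Report the number if required, but flag clearly that it is an extrapolation.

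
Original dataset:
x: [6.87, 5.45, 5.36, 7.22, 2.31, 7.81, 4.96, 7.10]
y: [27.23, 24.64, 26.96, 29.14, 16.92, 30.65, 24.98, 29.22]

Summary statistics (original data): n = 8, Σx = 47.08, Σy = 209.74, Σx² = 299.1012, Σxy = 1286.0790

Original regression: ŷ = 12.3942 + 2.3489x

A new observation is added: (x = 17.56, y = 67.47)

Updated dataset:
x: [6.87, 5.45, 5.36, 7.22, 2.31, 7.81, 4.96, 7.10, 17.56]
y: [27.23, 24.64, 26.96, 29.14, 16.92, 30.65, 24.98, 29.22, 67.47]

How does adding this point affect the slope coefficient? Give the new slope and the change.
The slope changes from 2.3489 to 3.3511 (change of +1.0022, or +42.7%).

The new point has HIGH LEVERAGE: x = 17.56 is far from the original mean x̄ = 47.08/8 ≈ 5.89 (original range [2.31, 7.81]).

Step 1: Update the sums with the new point (n goes from 8 to 9)
Σx  = 47.08 + 17.56 = 64.64
Σy  = 209.74 + 67.47 = 277.21
Σx² = 299.1012 + 17.56² = 299.1012 + 308.3536 = 607.4548
Σxy = 1286.0790 + 17.56×67.47 = 1286.0790 + 1184.7732 = 2470.8522

Step 2: Recompute the slope with b₁ = (nΣxy − ΣxΣy) / (nΣx² − (Σx)²)
Numerator   = 9×2470.8522 − 64.64×277.21 = 22237.6698 − 17918.8544 = 4318.8154
Denominator = 9×607.4548 − 64.64² = 5467.0932 − 4178.3296 = 1288.7636
b₁(new) = 4318.8154 / 1288.7636 = 3.3511

(Same formula on the original sums: (8×1286.0790 − 47.08×209.74) / (8×299.1012 − 47.08²) = 414.0728 / 176.2832 = 2.3489, matching the given fit.)

Step 3: Change in slope
Δβ₁ = 3.3511 − 2.3489 = +1.0022
Relative change = +1.0022 / 2.3489 × 100% = +42.7%
→ the slope increases when the point is added.

A high-leverage point only changes the slope if it is off the original line; here y = 67.47 is above the original trend, so the slope increases.
In practice: refit with and without it and report both if conclusions differ.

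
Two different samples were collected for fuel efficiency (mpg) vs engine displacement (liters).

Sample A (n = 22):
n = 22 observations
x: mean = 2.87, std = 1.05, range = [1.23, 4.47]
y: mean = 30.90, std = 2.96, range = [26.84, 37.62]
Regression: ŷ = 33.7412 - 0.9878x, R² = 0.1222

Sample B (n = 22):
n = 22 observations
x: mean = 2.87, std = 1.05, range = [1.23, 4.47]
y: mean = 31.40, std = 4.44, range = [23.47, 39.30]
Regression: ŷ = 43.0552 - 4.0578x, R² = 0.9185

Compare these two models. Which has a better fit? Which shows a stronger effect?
Model B has the better fit (R² = 0.9185 vs 0.1222). Model B shows the stronger effect (|β₁| = 4.0578 vs 0.9878).

Model Comparison:

Which explains more variance? (R²)
- Model A: R² = 0.1222 → 12.22% of variance in fuel efficiency explained
- Model B: R² = 0.9185 → 91.85% of variance in fuel efficiency explained
- 0.9185 > 0.1222 → Model B has the better fit

Effect size (slope magnitude):
- Model A: β₁ = -0.9878 → predicted fuel efficiency falls 0.9878 mpg per additional liter of engine displacement
- Model B: β₁ = -4.0578 → predicted fuel efficiency falls 4.0578 mpg per additional liter of engine displacement
- |-0.9878| < |-4.0578| → Model B shows the stronger marginal effect

Note: A steeper slope doesn't make a better model if the scatter around the line is large.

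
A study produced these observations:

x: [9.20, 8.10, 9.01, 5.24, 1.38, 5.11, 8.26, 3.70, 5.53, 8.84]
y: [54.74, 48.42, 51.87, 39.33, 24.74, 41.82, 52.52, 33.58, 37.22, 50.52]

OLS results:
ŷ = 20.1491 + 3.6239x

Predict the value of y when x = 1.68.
ŷ = 26.2373

Plug x = 1.68 into the fitted line:

ŷ = 20.1491 + 3.6239 × 1.68
ŷ = 20.1491 + 6.0882
ŷ = 26.2373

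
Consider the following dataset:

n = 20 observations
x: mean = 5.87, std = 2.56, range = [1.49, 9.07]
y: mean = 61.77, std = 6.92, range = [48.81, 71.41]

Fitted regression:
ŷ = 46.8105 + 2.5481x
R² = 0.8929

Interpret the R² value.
The model explains 89.29% of the variance in y (R² = 0.8929), leaving 10.71% unexplained; the fit is strong.

R² = 1 − SS_res/SS_tot compares the residual scatter to the total scatter of y about its mean.

Here R² = 0.8929:
- Explained: 89.29% of the variation in y
- Unexplained (residual): 100% − 89.29% = 10.71%
- Rule of thumb (below 0.3 weak; 0.3 to below 0.7 moderate; 0.7 and above strong) → strong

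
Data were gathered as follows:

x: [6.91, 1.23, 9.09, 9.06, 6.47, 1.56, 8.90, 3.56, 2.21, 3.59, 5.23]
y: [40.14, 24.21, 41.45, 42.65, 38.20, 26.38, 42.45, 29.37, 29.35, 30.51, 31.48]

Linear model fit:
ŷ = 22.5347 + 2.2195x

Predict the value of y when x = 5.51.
ŷ = 34.7641

Plug x = 5.51 into the fitted line:

ŷ = 22.5347 + 2.2195 × 5.51
ŷ = 22.5347 + 12.2294
ŷ = 34.7641

This is a point prediction; actual observations scatter around it by roughly the residual standard deviation.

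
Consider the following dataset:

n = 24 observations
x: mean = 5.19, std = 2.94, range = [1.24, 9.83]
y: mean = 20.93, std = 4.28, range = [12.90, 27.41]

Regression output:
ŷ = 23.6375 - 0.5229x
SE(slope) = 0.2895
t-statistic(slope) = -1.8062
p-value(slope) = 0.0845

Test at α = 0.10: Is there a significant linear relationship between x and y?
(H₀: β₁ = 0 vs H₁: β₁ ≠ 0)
Reject H₀: p-value = 0.0845 < α = 0.10. The linear relationship is significant at the 10% level.

Hypothesis test for the slope coefficient:

H₀: β₁ = 0 (no linear relationship)
H₁: β₁ ≠ 0 (linear relationship exists)

Test statistic: t = β̂₁ / SE(β̂₁) = -0.5229 / 0.2895 = -1.8062

The p-value (0.0845) is the probability, under H₀, of a t-statistic at least as extreme as |t| = 1.8062 (two-sided, df = n − 2 = 22).

Decision rule: reject H₀ if p-value < α.
p-value = 0.0845 < α = 0.10 → reject H₀.

Conclusion: the linear association between x and y is significant at the 10% level.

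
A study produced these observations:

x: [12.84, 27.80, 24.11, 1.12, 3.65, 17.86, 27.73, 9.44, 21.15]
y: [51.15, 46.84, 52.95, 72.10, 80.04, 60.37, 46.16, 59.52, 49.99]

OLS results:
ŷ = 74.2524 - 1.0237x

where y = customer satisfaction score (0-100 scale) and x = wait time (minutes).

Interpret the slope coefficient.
On average, satisfaction score is about 1.0237 points lower for every extra minute of wait time.

β₁ = -1.0237 is the change in predicted satisfaction score (points) per additional minute of wait time.

Interpretation:
- Wait time up by 1 minute → predicted satisfaction score decreases by 1.0237 points
- This is a linear approximation: the same per-unit change is assumed across the whole observed x range
- The slope describes association in these data, not necessarily a causal effect

(β₀ = 74.2524 is the fitted value at x = 0 and is not part of the slope interpretation.)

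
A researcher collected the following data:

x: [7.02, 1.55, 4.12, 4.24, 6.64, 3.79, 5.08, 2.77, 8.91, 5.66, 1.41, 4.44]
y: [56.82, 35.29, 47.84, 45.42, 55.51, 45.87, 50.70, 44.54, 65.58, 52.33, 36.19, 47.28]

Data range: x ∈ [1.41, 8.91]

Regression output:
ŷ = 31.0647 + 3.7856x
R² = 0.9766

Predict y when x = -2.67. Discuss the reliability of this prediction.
ŷ = 20.9571, but this is extrapolation (below the data range [1.41, 8.91]) and may be unreliable.

Prediction calculation:
ŷ = 31.0647 + 3.7856 × (-2.67)
ŷ = 20.9571

Reliability:
- Data range: x ∈ [1.41, 8.91]
- Prediction point: x = -2.67 is 4.08 units below the observed range → this is EXTRAPOLATION, not interpolation

Why that matters here:
- The linear relationship may not hold outside the observed range
- Real relationships often flatten, saturate, or turn nonlinear at extremes
- The standard error of prediction grows with (x − x̄)², and x = -2.67 is far from x̄ = 4.64

Report the number if required, but flag clearly that it is an extrapolation.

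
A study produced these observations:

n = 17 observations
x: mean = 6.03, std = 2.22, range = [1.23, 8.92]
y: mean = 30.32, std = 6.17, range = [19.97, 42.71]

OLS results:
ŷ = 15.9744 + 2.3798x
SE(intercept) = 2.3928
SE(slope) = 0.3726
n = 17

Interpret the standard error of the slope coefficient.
The slope 2.3798 is pinned down to within about ±0.3726 (one SE) by these data — relative uncertainty 15.7%, i.e. precise.

SE(β̂₁) = 0.3726 says: if we drew many samples of n = 17 from the same population and refit each time, the fitted slopes would scatter with a standard deviation of roughly 0.3726 around the true β₁.

Relative precision:
- SE / |β̂₁| = 0.3726 / 2.3798 = 15.7%
- Rule of thumb (under 20%: precise; 20% to under 50%: moderately precise; 50% or more: imprecise) → precise

Rough 95% range (±2 SE): 2.3798 ± 0.7452 → (1.6346, 3.1250).

What drives SE(β̂₁): larger n (here n = 17) → smaller SE; wider spread of x values → smaller SE.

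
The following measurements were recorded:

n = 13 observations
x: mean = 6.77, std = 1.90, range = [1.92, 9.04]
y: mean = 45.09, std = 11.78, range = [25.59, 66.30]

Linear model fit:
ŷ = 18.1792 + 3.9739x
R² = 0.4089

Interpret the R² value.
R² = 0.4089 means 40.89% of the variation in y is explained by the linear relationship with x. This indicates a moderate fit.

The coefficient of determination R² is the fraction of the total variation in y that the fitted line accounts for.

Here R² = 0.4089:
- Explained: 40.89% of the variation in y
- Unexplained (residual): 100% − 40.89% = 59.11%
- Rule of thumb (below 0.3 weak; 0.3 to below 0.7 moderate; 0.7 and above strong) → moderate

Calculation: R² = 1 − (SS_res / SS_tot), where SS_res is the sum of squared residuals and SS_tot the total sum of squares.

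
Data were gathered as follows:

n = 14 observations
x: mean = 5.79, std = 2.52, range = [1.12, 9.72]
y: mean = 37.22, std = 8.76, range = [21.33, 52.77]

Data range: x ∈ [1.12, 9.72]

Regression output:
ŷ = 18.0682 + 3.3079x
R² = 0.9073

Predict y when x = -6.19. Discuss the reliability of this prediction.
ŷ = -2.4077, but this is extrapolation (below the data range [1.12, 9.72]) and may be unreliable.

Prediction calculation:
ŷ = 18.0682 + 3.3079 × (-6.19)
ŷ = -2.4077

Reliability:
- Data range: x ∈ [1.12, 9.72]
- Prediction point: x = -6.19 is 7.31 units below the observed range → this is EXTRAPOLATION, not interpolation

Why that matters here:
- There are no observations near this x to validate the fitted line there
- The standard error of prediction grows with (x − x̄)², and x = -6.19 is far from x̄ = 5.79

Report the number if required, but flag clearly that it is an extrapolation.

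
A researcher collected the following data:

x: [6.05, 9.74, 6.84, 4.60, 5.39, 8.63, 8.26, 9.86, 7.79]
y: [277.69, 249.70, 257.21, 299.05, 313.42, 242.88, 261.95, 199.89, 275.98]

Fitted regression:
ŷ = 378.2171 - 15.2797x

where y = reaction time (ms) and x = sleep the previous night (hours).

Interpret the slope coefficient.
For each additional hour of sleep, predicted reaction time decreases by approximately 15.2797 ms.

The slope β₁ = -15.2797 gives the rate at which the fitted reaction time changes with sleep.

Interpretation:
- Sleep up by 1 hour → predicted reaction time decreases by 15.2797 ms
- The effect is assumed constant over the observed range of x (linearity)
- The sign (−) gives the direction; the magnitude 15.2797 gives the size of the effect per hour

The intercept β₀ = 378.2171 is the predicted reaction time when sleep = 0; since the smallest observed x is 4.60, this is an extrapolation and mainly anchors the line.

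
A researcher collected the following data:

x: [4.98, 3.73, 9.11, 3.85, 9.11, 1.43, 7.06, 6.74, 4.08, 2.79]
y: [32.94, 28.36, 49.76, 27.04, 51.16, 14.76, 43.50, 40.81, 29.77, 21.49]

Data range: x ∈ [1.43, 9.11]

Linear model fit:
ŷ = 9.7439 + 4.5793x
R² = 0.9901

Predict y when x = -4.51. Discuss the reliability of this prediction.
ŷ = -10.9087, but this is extrapolation (below the data range [1.43, 9.11]) and may be unreliable.

Prediction calculation:
ŷ = 9.7439 + 4.5793 × (-4.51)
ŷ = -10.9087

Reliability:
- Data range: x ∈ [1.43, 9.11]
- Prediction point: x = -4.51 is 5.94 units below the observed range → this is EXTRAPOLATION, not interpolation

Why that matters here:
- There are no observations near this x to validate the fitted line there
- Real relationships often flatten, saturate, or turn nonlinear at extremes
- The linear relationship may not hold outside the observed range

A defensible statement: 'if the linear trend continued to x = -4.51, y would be about -10.9087' — the premise is untested.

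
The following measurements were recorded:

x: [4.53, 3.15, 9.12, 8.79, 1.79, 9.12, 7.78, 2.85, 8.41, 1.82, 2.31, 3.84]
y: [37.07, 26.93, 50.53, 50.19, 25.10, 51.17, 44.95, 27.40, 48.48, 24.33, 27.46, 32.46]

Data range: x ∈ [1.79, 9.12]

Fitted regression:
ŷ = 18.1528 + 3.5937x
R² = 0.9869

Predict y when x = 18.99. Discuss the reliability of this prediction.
ŷ = 86.3972, but this is extrapolation (above the data range [1.79, 9.12]) and may be unreliable.

Prediction calculation:
ŷ = 18.1528 + 3.5937 × 18.99
ŷ = 86.3972

Reliability:
- Data range: x ∈ [1.79, 9.12]
- Prediction point: x = 18.99 is 9.87 units above the observed range → this is EXTRAPOLATION, not interpolation

Why that matters here:
- R² describes fit only over the sampled x values; it says nothing about behaviour beyond them
- The standard error of prediction grows with (x − x̄)², and x = 18.99 is far from x̄ = 5.29

The R² = 0.9869 only validates the fit within [1.79, 9.12]; treat ŷ = 86.3972 with caution.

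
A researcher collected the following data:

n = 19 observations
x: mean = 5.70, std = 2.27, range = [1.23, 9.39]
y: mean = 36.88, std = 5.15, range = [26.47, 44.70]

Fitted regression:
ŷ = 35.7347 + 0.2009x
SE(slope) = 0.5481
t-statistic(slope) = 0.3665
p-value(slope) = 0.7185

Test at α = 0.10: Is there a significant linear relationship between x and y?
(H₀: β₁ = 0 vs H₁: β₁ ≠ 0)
Since p-value = 0.7185 ≥ α = 0.10, fail to reject H₀ — the slope is not significantly different from 0.

Hypothesis test for the slope coefficient:

H₀: β₁ = 0 (no linear relationship)
H₁: β₁ ≠ 0 (linear relationship exists)

Test statistic: t = β̂₁ / SE(β̂₁) = 0.2009 / 0.5481 = 0.3665

p = 0.7185: how often a slope estimate this far from 0 (in SE units) would arise by chance if β₁ were truly 0.

Decision rule: reject H₀ if p-value < α.
p-value = 0.7185 ≥ α = 0.10 → fail to reject H₀.

There is not sufficient evidence at the 10% significance level to conclude that a linear relationship exists between x and y.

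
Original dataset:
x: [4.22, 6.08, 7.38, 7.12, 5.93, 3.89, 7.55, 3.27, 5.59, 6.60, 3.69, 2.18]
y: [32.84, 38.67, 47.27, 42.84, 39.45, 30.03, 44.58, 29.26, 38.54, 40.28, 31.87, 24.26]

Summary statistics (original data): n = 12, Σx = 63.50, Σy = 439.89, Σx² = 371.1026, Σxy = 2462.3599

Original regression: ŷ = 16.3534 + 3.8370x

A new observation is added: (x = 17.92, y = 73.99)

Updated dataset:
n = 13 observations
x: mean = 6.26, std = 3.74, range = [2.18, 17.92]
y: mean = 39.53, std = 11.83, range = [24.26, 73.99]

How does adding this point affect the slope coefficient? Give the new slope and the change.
The slope changes from 3.8370 to 3.1258 (change of -0.7112, or -18.5%).

x = 17.92 lies well outside the original x-range [2.18, 7.55] (x̄ ≈ 5.29), so this observation has high leverage and can move the slope substantially.

Step 1: Update the sums with the new point (n goes from 12 to 13)
Σx  = 63.50 + 17.92 = 81.42
Σy  = 439.89 + 73.99 = 513.88
Σx² = 371.1026 + 17.92² = 371.1026 + 321.1264 = 692.2290
Σxy = 2462.3599 + 17.92×73.99 = 2462.3599 + 1325.9008 = 3788.2607

Step 2: Recompute the slope with b₁ = (nΣxy − ΣxΣy) / (nΣx² − (Σx)²)
Numerator   = 13×3788.2607 − 81.42×513.88 = 49247.3891 − 41840.1096 = 7407.2795
Denominator = 13×692.2290 − 81.42² = 8998.9770 − 6629.2164 = 2369.7606
b₁(new) = 7407.2795 / 2369.7606 = 3.1258

(Same formula on the original sums: (12×2462.3599 − 63.50×439.89) / (12×371.1026 − 63.50²) = 1615.3038 / 420.9812 = 3.8370, matching the given fit.)

Step 3: Change in slope
Δβ₁ = 3.1258 − 3.8370 = -0.7112
Relative change = -0.7112 / 3.8370 × 100% = -18.5%
→ the slope decreases when the point is added.

Because the point sits below the extension of the original line at a high-leverage x, it tilts the fit down.
In practice: investigate whether it comes from the same population as the rest of the sample; refit with and without it and report both if conclusions differ.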